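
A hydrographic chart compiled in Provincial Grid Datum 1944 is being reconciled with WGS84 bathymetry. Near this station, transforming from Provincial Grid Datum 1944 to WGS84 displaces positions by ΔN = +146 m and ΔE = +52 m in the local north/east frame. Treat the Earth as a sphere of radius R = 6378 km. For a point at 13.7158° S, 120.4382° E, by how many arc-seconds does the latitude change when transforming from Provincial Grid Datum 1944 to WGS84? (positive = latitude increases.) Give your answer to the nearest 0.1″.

On a sphere of radius R, 1 rad of latitude = R, so Δφ = ΔN / R = 146.0 / 6378000 = 2.2891e-05 rad = 4.722″.

Δφ = 4.7″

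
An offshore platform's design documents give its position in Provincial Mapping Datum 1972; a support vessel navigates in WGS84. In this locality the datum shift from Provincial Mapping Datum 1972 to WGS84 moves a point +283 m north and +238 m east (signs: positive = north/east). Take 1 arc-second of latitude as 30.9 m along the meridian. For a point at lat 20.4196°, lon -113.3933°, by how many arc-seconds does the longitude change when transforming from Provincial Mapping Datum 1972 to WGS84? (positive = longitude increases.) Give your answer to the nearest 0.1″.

At latitude 20.4196°, cos φ = 0.937163.
1″ of longitude at this latitude = 30.90 × cos φ = 28.9583 m, so Δλ = 238.0 / 28.9583 = 8.219″.

Δλ = 8.2″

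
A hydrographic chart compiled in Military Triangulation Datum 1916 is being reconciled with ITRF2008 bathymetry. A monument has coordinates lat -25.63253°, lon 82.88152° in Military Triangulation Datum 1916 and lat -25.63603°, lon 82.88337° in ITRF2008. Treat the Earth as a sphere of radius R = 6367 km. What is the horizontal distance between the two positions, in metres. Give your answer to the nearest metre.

Δφ = -25.63603° − -25.63253° = -0.00350°; Δλ = 82.88337° − 82.88152° = +0.00185°.
1° along a meridian = πR/180 = 111125 m.
ΔN = Δφ × 111125 = -388.9 m; ΔE = Δλ × 111125 × cos(-25.63253°) = +0.00185 × 111125 × 0.901587 = 185.3 m.
Distance = √(ΔE² + ΔN²) = √(185.3² + (-388.9)²) = 430.8 m.

431 m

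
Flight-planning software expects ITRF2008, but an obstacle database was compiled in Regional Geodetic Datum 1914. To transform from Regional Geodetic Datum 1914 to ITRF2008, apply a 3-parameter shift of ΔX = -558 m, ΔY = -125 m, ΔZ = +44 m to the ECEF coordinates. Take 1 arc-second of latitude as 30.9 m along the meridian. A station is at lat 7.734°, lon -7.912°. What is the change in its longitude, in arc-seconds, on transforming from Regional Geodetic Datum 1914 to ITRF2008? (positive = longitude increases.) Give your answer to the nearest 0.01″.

Δλ = -6.55″

sin φ = 0.134574, cos φ = 0.990904, sin λ = -0.137652, cos λ = 0.990481.
East component: ΔE = −sin λ·ΔX + cos λ·ΔY = −(-0.137652)(-558) + (0.990481)(-125) = -200.62 m.
1° of latitude spans 3600 × 30.90 = 111240 m; at latitude φ, 1° of longitude spans that × cos φ = 110228.1 m, so Δλ = -200.62 / 110228.1 × 3600 = -6.552″.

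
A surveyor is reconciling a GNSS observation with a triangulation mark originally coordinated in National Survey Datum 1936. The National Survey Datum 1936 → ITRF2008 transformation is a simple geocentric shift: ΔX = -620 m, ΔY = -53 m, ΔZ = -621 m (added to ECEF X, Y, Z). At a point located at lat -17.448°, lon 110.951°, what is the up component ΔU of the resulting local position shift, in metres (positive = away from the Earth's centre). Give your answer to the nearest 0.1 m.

At φ = -17.448°, λ = 110.951°: sin φ = -0.299840, cos φ = 0.953989, sin λ = 0.933887, cos λ = -0.357569.
ΔU = cos φ cos λ·ΔX + cos φ sin λ·ΔY + sin φ·ΔZ = (0.953989)(-0.357569)(-620) + (0.953989)(0.933887)(-53) + (-0.299840)(-621) = 350.47 m.

ΔU = 350.5 m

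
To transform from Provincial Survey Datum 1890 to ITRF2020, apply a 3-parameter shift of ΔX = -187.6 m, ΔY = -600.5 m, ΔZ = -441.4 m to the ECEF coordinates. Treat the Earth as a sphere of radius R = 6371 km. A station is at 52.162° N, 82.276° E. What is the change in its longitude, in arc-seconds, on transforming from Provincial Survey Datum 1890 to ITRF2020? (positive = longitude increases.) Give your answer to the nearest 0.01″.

sin φ = 0.789748, cos φ = 0.613431, sin λ = 0.990927, cos λ = 0.134401.
East component: ΔE = −sin λ·ΔX + cos λ·ΔY = −(0.990927)(-187.6) + (0.134401)(-600.5) = 105.19 m.
1° of latitude spans πR/180 = 111195 m; at latitude φ, 1° of longitude spans that × cos φ = 68210.4 m, so Δλ = 105.19 / 68210.4 × 3600 = 5.552″.

Δλ = 5.55″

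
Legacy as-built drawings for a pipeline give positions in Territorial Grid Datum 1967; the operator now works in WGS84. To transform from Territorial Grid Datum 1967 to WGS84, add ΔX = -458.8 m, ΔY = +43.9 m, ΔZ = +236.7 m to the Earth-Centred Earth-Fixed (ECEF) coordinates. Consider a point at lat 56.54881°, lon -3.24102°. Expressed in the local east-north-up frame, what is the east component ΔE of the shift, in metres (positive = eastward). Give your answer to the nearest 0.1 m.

The local east axis at (φ, λ) is (−sin λ, cos λ, 0), so ΔE = −sin(-3.24102°)·(-458.8) + cos(-3.24102°)·43.9 = 17.89 m.

ΔE = 17.9 m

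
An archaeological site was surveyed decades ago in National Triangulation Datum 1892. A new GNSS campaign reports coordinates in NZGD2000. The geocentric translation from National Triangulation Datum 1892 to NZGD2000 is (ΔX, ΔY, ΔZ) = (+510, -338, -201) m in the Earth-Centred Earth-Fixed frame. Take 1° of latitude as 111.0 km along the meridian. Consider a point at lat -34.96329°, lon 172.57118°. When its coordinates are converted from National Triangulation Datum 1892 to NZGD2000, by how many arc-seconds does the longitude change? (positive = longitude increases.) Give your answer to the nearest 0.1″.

Δλ = 10.7″

sin φ = -0.573051, cos φ = 0.819519, sin λ = 0.129294, cos λ = -0.991606.
East component: ΔE = −sin λ·ΔX + cos λ·ΔY = −(0.129294)(510) + (-0.991606)(-338) = 269.22 m.
1° of latitude spans 111000 m; at latitude φ, 1° of longitude spans that × cos φ = 90966.7 m, so Δλ = 269.22 / 90966.7 × 3600 = 10.654″.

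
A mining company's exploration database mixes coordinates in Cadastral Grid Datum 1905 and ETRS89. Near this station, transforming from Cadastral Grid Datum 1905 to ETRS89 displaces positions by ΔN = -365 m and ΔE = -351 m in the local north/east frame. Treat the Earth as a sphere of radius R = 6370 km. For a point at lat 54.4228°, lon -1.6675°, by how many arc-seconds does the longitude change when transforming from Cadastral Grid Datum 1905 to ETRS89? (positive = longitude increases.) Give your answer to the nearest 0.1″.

At latitude 54.4228°, cos φ = 0.581799.
One radian of longitude at latitude φ spans R cos φ, so Δλ = ΔE / (R cos φ) = -351.0 / (6370000 × 0.581799) = -9.4710e-05 rad = -19.535″.

Δλ = -19.5″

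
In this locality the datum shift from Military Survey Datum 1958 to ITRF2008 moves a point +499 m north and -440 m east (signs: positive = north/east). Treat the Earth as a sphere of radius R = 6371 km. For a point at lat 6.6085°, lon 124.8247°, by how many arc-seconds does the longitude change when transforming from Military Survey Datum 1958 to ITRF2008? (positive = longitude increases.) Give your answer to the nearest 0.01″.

Δλ = -14.34″

At latitude 6.6085°, cos φ = 0.993356.
One radian of longitude at latitude φ spans R cos φ, so Δλ = ΔE / (R cos φ) = -440.0 / (6371000 × 0.993356) = -6.9525e-05 rad = -14.341″.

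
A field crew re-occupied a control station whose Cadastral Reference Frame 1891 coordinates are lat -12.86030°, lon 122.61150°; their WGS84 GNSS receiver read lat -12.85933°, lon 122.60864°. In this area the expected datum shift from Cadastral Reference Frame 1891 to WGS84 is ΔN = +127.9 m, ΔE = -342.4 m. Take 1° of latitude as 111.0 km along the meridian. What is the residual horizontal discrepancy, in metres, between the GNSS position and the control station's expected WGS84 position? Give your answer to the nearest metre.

Observed coordinate differences: Δφ = +0.00097°, Δλ = -0.00286°.
Converting to metres (1° lat = 111000 m, cos φ = 0.974916): observed ΔN = 107.7 m, observed ΔE = -309.5 m.
Subtracting the expected shift leaves a residual of 107.7 − (127.9) = -20.2 m north and -309.5 − (-342.4) = 32.9 m east.
Residual distance = √((-20.2)² + 32.9²) = 38.6 m.

39 m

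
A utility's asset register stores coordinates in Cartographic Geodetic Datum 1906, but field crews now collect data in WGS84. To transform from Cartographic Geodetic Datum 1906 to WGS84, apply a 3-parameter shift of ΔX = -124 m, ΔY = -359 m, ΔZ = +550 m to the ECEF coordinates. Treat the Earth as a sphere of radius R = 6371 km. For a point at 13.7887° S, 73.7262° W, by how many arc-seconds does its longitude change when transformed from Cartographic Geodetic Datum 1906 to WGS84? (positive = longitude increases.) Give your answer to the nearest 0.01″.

Δλ = -7.32″

sin φ = -0.238342, cos φ = 0.971181, sin λ = -0.959934, cos λ = 0.280228.
East component: ΔE = −sin λ·ΔX + cos λ·ΔY = −(-0.959934)(-124) + (0.280228)(-359) = -219.63 m.
1° of latitude spans πR/180 = 111195 m; at latitude φ, 1° of longitude spans that × cos φ = 107990.4 m, so Δλ = -219.63 / 107990.4 × 3600 = -7.322″.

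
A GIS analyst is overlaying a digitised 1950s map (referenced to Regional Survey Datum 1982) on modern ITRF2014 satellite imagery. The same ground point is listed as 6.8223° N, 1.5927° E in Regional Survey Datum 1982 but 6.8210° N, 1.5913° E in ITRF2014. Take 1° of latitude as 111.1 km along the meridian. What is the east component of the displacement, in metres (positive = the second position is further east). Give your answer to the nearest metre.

Δφ = 6.8210° − 6.8223° = -0.0013°; Δλ = 1.5913° − 1.5927° = -0.0014°.
ΔN = Δφ × 111100 = -144.4 m; ΔE = Δλ × 111100 × cos(6.8223°) = -0.0014 × 111100 × 0.992919 = -154.4 m.

ΔE = -154 m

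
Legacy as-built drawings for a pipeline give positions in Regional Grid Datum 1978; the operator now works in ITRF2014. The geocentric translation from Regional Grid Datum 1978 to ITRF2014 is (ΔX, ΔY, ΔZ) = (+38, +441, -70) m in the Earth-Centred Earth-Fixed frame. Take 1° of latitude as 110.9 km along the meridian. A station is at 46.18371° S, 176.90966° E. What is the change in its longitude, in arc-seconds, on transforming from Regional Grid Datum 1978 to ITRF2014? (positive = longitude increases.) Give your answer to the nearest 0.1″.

sin φ = -0.721563, cos φ = 0.692348, sin λ = 0.053910, cos λ = -0.998546.
East component: ΔE = −sin λ·ΔX + cos λ·ΔY = −(0.053910)(38) + (-0.998546)(441) = -442.41 m.
1° of latitude spans 110900 m; at latitude φ, 1° of longitude spans that × cos φ = 76781.4 m, so Δλ = -442.41 / 76781.4 × 3600 = -20.743″.

Δλ = -20.7″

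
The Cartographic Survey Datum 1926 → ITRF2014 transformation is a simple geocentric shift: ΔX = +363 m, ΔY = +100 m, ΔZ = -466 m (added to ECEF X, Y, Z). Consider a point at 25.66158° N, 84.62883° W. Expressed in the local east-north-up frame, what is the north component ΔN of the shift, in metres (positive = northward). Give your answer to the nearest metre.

The local north axis is (−sin φ cos λ, −sin φ sin λ, cos φ), giving ΔN = -14.715 + 43.115 − 420.037 = -391.64 m.

ΔN = -392 m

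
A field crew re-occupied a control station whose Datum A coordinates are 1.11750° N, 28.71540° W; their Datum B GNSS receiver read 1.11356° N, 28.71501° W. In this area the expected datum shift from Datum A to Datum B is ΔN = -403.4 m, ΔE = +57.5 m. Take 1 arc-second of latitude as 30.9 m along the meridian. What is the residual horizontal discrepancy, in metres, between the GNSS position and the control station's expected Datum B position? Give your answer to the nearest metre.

Observed coordinate differences: Δφ = -0.00394°, Δλ = +0.00039°.
Converting to metres (1° lat = 111240 m, cos φ = 0.999810): observed ΔN = -438.3 m, observed ΔE = 43.4 m.
Subtracting the expected shift leaves a residual of -438.3 − (-403.4) = -34.9 m north and 43.4 − (57.5) = -14.1 m east.
Residual distance = √((-34.9)² + (-14.1)²) = 37.6 m.

38 m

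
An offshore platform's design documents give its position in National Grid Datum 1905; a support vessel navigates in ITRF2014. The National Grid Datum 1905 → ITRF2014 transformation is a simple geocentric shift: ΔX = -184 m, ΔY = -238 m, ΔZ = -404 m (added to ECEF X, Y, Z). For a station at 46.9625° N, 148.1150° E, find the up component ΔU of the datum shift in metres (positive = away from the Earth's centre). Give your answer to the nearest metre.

ΔU = -274 m

The local up (radial) axis is (cos φ cos λ, cos φ sin λ, sin φ), giving ΔU = 106.628 − 85.798 − 295.286 = -274.46 m.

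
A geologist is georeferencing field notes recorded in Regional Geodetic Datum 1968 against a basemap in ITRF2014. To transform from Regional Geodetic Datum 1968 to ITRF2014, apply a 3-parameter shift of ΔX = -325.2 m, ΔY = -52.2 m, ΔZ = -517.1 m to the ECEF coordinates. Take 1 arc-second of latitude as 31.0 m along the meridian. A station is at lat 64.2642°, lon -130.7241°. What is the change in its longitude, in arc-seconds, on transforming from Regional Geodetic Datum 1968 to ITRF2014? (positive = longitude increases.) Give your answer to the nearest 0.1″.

Δλ = -15.8″

sin φ = 0.900806, cos φ = 0.434222, sin λ = -0.757860, cos λ = -0.652417.
East component: ΔE = −sin λ·ΔX + cos λ·ΔY = −(-0.757860)(-325.2) + (-0.652417)(-52.2) = -212.40 m.
1° of latitude spans 3600 × 31.00 = 111600 m; at latitude φ, 1° of longitude spans that × cos φ = 48459.2 m, so Δλ = -212.40 / 48459.2 × 3600 = -15.779″.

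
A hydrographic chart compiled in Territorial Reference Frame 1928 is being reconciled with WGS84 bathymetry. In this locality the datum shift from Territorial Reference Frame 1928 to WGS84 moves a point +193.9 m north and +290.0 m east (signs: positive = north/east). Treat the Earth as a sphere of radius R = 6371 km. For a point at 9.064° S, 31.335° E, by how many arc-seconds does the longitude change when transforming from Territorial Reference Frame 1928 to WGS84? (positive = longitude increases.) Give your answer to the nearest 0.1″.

Δλ = 9.5″

At latitude -9.064°, cos φ = 0.987513.
One radian of longitude at latitude φ spans R cos φ, so Δλ = ΔE / (R cos φ) = 290.0 / (6371000 × 0.987513) = 4.6094e-05 rad = 9.508″.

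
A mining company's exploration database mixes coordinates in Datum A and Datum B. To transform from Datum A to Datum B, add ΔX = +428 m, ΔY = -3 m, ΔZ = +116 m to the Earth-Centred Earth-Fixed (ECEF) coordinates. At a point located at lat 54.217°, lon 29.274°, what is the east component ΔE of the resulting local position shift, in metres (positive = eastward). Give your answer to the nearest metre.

ΔE = -212 m

At φ = 54.217°, λ = 29.274°: sin φ = 0.811237, cos φ = 0.584717, sin λ = 0.488987, cos λ = 0.872291.
ΔE = −sin λ·ΔX + cos λ·ΔY = −(0.488987)·(428) + (0.872291)·(-3) = -211.90 m.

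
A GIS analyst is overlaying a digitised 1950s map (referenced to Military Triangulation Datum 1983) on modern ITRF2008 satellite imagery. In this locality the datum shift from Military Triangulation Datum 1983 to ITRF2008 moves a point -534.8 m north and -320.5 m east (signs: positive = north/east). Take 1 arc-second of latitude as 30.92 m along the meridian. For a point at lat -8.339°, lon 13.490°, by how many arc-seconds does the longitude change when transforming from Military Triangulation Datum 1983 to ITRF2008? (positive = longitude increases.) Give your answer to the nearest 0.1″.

At latitude -8.339°, cos φ = 0.989427.
1″ of longitude at this latitude = 30.92 × cos φ = 30.5931 m, so Δλ = -320.5 / 30.5931 = -10.476″.

Δλ = -10.5″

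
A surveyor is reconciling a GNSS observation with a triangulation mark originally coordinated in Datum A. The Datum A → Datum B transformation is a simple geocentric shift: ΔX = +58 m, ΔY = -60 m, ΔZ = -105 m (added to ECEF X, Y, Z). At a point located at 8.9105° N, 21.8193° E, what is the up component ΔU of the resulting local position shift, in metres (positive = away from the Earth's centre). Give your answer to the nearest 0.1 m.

ΔU = 14.9 m

The local up (radial) axis is (cos φ cos λ, cos φ sin λ, sin φ), giving ΔU = 53.195 − 22.032 − 16.264 = 14.90 m.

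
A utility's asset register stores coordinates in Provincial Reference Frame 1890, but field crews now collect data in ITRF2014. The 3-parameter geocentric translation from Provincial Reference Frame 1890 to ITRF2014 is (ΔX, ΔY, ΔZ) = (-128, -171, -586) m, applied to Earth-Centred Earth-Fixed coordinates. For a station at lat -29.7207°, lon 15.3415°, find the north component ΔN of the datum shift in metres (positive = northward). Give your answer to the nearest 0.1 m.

ΔN = -592.5 m

The local north axis is (−sin φ cos λ, −sin φ sin λ, cos φ), giving ΔN = -61.198 − 22.430 − 508.913 = -592.54 m.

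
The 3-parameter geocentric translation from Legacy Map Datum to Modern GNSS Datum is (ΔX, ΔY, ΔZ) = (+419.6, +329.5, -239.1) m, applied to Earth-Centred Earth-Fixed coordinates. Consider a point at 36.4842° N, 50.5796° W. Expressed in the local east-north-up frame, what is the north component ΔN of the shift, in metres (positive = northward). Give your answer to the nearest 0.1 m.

ΔN = -199.3 m

The local north axis is (−sin φ cos λ, −sin φ sin λ, cos φ), giving ΔN = -158.430 + 151.350 − 192.241 = -199.32 m.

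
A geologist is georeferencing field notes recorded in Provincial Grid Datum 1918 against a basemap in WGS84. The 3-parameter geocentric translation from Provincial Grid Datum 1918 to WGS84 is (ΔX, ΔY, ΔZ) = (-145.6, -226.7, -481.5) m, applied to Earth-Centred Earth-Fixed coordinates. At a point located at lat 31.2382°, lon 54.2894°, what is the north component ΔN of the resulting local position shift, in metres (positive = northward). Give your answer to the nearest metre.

ΔN = -272 m

The local north axis is (−sin φ cos λ, −sin φ sin λ, cos φ), giving ΔN = 44.073 + 95.461 − 411.692 = -272.16 m.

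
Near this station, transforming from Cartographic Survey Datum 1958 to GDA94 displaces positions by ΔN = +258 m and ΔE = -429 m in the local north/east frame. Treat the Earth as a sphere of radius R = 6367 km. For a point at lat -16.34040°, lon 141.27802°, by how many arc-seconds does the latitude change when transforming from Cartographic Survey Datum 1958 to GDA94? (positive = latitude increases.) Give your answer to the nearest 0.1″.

Δφ = 8.4″

On a sphere of radius R, 1 rad of latitude = R, so Δφ = ΔN / R = 258.0 / 6367000 = 4.0521e-05 rad = 8.358″.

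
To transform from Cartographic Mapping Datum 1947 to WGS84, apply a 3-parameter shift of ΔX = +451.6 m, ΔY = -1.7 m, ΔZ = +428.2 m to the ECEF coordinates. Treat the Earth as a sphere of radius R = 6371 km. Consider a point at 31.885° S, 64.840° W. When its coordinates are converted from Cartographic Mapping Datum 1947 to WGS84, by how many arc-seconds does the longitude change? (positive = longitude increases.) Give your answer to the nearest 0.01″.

Δλ = 15.56″

sin φ = -0.528216, cos φ = 0.849110, sin λ = -0.905124, cos λ = 0.425147.
East component: ΔE = −sin λ·ΔX + cos λ·ΔY = −(-0.905124)(451.6) + (0.425147)(-1.7) = 408.03 m.
1° of latitude spans πR/180 = 111195 m; at latitude φ, 1° of longitude spans that × cos φ = 94416.7 m, so Δλ = 408.03 / 94416.7 × 3600 = 15.558″.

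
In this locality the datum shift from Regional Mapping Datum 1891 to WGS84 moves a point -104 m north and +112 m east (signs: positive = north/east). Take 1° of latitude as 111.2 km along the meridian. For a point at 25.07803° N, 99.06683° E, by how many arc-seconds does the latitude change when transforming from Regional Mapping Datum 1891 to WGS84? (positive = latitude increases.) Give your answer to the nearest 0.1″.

Δφ = -3.4″

1° of latitude = 111.2 km, so Δφ = -104.0 / 111200 = -0.0009353° = -3.367″.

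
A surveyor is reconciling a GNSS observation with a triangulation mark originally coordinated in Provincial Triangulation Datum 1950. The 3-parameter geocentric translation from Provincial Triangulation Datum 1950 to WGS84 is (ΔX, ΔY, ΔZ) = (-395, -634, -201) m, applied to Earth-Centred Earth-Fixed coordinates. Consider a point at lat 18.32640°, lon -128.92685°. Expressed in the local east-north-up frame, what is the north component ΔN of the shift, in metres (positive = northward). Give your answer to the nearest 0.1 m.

ΔN = -423.9 m

At φ = 18.32640°, λ = -128.92685°: sin φ = 0.314430, cos φ = 0.949281, sin λ = -0.777949, cos λ = -0.628328.
ΔN = −sin φ cos λ·ΔX − sin φ sin λ·ΔY + cos φ·ΔZ = −(0.314430)(-0.628328)(-395) − (0.314430)(-0.777949)(-634) + (0.949281)(-201) = -423.93 m.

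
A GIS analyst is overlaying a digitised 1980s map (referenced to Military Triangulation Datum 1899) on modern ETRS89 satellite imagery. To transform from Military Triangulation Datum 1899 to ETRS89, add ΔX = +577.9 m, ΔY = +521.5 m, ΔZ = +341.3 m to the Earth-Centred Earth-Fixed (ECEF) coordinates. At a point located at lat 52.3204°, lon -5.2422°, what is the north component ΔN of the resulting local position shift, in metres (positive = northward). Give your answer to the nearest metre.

The local north axis is (−sin φ cos λ, −sin φ sin λ, cos φ), giving ΔN = -455.461 + 37.710 + 208.618 = -209.13 m.

ΔN = -209 m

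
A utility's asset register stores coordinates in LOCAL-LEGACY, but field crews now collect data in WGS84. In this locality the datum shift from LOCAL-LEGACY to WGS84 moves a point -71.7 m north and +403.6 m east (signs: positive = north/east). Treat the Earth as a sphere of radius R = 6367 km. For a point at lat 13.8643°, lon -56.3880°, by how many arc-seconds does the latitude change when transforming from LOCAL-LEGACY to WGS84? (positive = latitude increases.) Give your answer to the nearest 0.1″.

On a sphere of radius R, 1 rad of latitude = R, so Δφ = ΔN / R = -71.7 / 6367000 = -1.1261e-05 rad = -2.323″.

Δφ = -2.3″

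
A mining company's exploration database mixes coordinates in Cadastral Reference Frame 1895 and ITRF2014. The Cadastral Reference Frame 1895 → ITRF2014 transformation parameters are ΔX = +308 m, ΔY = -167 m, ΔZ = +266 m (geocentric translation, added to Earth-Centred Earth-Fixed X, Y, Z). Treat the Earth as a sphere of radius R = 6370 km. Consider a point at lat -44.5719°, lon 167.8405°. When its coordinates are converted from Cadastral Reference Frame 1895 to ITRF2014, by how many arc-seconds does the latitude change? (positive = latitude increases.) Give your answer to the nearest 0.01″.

sin φ = -0.701804, cos φ = 0.712370, sin λ = 0.210634, cos λ = -0.977565.
North component: ΔN = −sin φ cos λ·ΔX − sin φ sin λ·ΔY + cos φ·ΔZ = −(-0.701804)(-0.977565)(308) − (-0.701804)(0.210634)(-167) + (0.712370)(266) = -46.50 m.
1° of latitude spans πR/180 = 111177 m, so Δφ = -46.50 / 111177 × 3600 = -1.506″.

Δφ = -1.51″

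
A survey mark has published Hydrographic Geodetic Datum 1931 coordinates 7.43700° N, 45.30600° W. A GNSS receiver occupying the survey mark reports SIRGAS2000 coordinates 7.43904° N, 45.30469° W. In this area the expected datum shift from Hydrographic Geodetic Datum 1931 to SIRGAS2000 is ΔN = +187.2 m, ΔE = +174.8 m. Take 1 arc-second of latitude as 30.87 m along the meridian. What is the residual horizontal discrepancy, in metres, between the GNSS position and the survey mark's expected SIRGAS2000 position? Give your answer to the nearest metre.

50 m

Observed coordinate differences: Δφ = +0.00204°, Δλ = +0.00131°.
Converting to metres (1° lat = 111132 m, cos φ = 0.991588): observed ΔN = 226.7 m, observed ΔE = 144.4 m.
Subtracting the expected shift leaves a residual of 226.7 − (187.2) = 39.5 m north and 144.4 − (174.8) = -30.4 m east.
Residual distance = √(39.5² + (-30.4)²) = 49.9 m.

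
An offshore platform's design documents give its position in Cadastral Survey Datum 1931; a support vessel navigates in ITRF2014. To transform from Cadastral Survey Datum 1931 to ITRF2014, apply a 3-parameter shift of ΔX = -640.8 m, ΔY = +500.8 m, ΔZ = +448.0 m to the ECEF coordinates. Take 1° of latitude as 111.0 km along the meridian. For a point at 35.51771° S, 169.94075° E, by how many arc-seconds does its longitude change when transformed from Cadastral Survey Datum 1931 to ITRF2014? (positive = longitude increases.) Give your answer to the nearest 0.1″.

sin φ = -0.580955, cos φ = 0.813936, sin λ = 0.174666, cos λ = -0.984628.
East component: ΔE = −sin λ·ΔX + cos λ·ΔY = −(0.174666)(-640.8) + (-0.984628)(500.8) = -381.18 m.
1° of latitude spans 111000 m; at latitude φ, 1° of longitude spans that × cos φ = 90346.9 m, so Δλ = -381.18 / 90346.9 × 3600 = -15.188″.

Δλ = -15.2″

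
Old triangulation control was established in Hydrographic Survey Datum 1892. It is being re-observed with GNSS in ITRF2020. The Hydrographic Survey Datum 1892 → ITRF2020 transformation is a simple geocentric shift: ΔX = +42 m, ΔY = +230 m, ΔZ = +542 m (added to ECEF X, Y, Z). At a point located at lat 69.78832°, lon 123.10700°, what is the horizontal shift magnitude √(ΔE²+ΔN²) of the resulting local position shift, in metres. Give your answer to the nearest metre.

163 m

The local east axis at (φ, λ) is (−sin λ, cos λ, 0), so ΔE = −sin(123.10700°)·42 + cos(123.10700°)·230 = -160.81 m.
The local north axis is (−sin φ cos λ, −sin φ sin λ, cos φ), giving ΔN = 21.528 − 180.796 + 187.255 = 27.99 m.
Horizontal magnitude = √(ΔE² + ΔN²) = √((-160.81)² + 27.99²) = 163.23 m.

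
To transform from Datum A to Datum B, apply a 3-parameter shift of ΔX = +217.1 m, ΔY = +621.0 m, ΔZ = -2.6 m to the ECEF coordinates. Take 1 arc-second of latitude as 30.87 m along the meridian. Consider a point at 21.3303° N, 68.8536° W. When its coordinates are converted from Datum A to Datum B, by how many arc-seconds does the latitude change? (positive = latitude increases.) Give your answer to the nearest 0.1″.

sin φ = 0.363744, cos φ = 0.931499, sin λ = -0.932662, cos λ = 0.360752.
North component: ΔN = −sin φ cos λ·ΔX − sin φ sin λ·ΔY + cos φ·ΔZ = −(0.363744)(0.360752)(217.1) − (0.363744)(-0.932662)(621.0) + (0.931499)(-2.6) = 179.76 m.
1° of latitude spans 3600 × 30.87 = 111132 m, so Δφ = 179.76 / 111132 × 3600 = 5.823″.

Δφ = 5.8″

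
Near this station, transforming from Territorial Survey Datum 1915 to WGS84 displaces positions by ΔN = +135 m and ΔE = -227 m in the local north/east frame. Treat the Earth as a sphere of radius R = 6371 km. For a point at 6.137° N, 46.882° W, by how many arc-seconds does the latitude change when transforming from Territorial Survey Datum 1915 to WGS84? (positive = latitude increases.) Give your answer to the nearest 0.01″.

Δφ = 4.37″

On a sphere of radius R, 1 rad of latitude = R, so Δφ = ΔN / R = 135.0 / 6371000 = 2.1190e-05 rad = 4.371″.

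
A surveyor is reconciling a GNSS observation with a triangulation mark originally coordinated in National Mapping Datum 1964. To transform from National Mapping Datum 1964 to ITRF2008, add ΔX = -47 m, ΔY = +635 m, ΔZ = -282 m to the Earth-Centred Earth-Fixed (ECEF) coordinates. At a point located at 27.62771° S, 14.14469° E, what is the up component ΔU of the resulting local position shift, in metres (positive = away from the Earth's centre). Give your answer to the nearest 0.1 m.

At φ = -27.62771°, λ = 14.14469°: sin φ = -0.463725, cos φ = 0.885979, sin λ = 0.244371, cos λ = 0.969682.
ΔU = cos φ cos λ·ΔX + cos φ sin λ·ΔY + sin φ·ΔZ = (0.885979)(0.969682)(-47) + (0.885979)(0.244371)(635) + (-0.463725)(-282) = 227.87 m.

ΔU = 227.9 m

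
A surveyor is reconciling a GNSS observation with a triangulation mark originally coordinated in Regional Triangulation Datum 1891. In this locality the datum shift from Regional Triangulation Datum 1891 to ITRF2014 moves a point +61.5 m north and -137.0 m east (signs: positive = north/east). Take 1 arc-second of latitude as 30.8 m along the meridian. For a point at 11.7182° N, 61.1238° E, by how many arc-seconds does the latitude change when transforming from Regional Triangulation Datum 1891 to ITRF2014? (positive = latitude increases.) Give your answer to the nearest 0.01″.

1″ of latitude = 30.80 m, so Δφ = 61.5 / 30.80 = 1.997″.

Δφ = 2.00″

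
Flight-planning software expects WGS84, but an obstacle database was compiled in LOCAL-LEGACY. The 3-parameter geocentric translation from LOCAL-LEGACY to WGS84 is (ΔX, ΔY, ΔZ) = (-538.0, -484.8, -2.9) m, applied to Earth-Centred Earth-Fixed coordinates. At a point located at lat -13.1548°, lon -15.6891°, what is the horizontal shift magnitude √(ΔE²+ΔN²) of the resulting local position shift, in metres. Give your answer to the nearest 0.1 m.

At φ = -13.1548°, λ = -15.6891°: sin φ = -0.227583, cos φ = 0.973759, sin λ = -0.270417, cos λ = 0.962743.
ΔE = −sin λ·ΔX + cos λ·ΔY = −(-0.270417)·(-538.0) + (0.962743)·(-484.8) = -612.22 m.
ΔN = −sin φ cos λ·ΔX − sin φ sin λ·ΔY + cos φ·ΔZ = −(-0.227583)(0.962743)(-538.0) − (-0.227583)(-0.270417)(-484.8) + (0.973759)(-2.9) = -90.87 m.
Horizontal magnitude = √(ΔE² + ΔN²) = √((-612.22)² + (-90.87)²) = 618.93 m.

618.9 m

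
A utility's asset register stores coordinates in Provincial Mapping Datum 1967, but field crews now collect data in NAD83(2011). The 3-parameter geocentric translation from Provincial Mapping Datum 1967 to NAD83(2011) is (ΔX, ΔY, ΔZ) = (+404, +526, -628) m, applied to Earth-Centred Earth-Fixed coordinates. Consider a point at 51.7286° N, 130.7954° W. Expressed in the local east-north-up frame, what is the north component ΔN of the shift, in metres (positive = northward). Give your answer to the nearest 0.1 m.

ΔN = 130.9 m

At φ = 51.7286°, λ = -130.7954°: sin φ = 0.785086, cos φ = 0.619387, sin λ = -0.757048, cos λ = -0.653360.
ΔN = −sin φ cos λ·ΔX − sin φ sin λ·ΔY + cos φ·ΔZ = −(0.785086)(-0.653360)(404) − (0.785086)(-0.757048)(526) + (0.619387)(-628) = 130.88 m.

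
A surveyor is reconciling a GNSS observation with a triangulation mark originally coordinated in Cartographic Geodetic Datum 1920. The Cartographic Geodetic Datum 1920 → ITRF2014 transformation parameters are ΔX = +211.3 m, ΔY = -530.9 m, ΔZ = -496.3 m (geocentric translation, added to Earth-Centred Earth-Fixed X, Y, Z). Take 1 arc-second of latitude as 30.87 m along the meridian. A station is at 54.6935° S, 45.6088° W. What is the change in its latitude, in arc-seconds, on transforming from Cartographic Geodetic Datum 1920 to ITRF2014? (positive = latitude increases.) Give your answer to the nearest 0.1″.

sin φ = -0.816072, cos φ = 0.577950, sin λ = -0.714580, cos λ = 0.699554.
North component: ΔN = −sin φ cos λ·ΔX − sin φ sin λ·ΔY + cos φ·ΔZ = −(-0.816072)(0.699554)(211.3) − (-0.816072)(-0.714580)(-530.9) + (0.577950)(-496.3) = 143.39 m.
1° of latitude spans 3600 × 30.87 = 111132 m, so Δφ = 143.39 / 111132 × 3600 = 4.645″.

Δφ = 4.6″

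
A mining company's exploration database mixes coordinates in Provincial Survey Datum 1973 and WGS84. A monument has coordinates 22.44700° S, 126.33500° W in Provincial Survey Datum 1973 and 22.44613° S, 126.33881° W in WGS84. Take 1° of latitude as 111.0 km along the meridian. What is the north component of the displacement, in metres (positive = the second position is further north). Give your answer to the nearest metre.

ΔN = 97 m

Δφ = -22.44613° − -22.44700° = +0.00087°; Δλ = -126.33881° − -126.33500° = -0.00381°.
ΔN = Δφ × 111000 = 96.6 m; ΔE = Δλ × 111000 × cos(-22.44700°) = -0.00381 × 111000 × 0.924233 = -390.9 m.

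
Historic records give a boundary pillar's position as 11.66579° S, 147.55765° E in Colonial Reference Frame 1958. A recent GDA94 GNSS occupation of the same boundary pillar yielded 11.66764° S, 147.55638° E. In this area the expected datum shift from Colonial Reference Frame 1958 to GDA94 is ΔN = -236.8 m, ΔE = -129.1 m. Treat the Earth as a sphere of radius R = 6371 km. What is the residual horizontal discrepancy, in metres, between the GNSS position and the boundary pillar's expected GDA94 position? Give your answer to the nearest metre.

Observed coordinate differences: Δφ = -0.00185°, Δλ = -0.00127°.
Converting to metres (1° lat = 111195 m, cos φ = 0.979344): observed ΔN = -205.7 m, observed ΔE = -138.3 m.
Subtracting the expected shift leaves a residual of -205.7 − (-236.8) = 31.1 m north and -138.3 − (-129.1) = -9.2 m east.
Residual distance = √(31.1² + (-9.2)²) = 32.4 m.

32 m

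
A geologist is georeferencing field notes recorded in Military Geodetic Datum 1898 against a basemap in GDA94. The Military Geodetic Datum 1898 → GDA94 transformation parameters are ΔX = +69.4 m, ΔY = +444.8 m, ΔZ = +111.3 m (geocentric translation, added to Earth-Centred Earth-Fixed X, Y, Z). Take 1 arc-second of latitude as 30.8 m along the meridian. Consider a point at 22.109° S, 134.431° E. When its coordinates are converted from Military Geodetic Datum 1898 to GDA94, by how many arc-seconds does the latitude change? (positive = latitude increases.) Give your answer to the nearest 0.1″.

Δφ = 6.6″

sin φ = -0.376370, cos φ = 0.926470, sin λ = 0.714094, cos λ = -0.700050.
North component: ΔN = −sin φ cos λ·ΔX − sin φ sin λ·ΔY + cos φ·ΔZ = −(-0.376370)(-0.700050)(69.4) − (-0.376370)(0.714094)(444.8) + (0.926470)(111.3) = 204.38 m.
1° of latitude spans 3600 × 30.80 = 110880 m, so Δφ = 204.38 / 110880 × 3600 = 6.636″.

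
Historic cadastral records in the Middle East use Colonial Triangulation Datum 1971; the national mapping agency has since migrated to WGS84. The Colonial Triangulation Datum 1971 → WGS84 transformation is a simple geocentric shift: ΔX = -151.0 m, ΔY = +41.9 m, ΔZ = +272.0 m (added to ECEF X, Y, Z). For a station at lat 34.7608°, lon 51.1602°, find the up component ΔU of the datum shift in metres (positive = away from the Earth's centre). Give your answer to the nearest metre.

The local up (radial) axis is (cos φ cos λ, cos φ sin λ, sin φ), giving ΔU = -77.799 + 26.812 + 155.081 = 104.09 m.

ΔU = 104 m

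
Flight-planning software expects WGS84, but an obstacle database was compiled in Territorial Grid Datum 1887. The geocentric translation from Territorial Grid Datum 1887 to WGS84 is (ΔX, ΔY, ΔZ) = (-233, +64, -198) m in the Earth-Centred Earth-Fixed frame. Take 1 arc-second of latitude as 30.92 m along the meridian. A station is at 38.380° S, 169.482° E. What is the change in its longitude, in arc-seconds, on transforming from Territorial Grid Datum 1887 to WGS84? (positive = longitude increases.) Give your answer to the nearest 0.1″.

Δλ = -0.8″

sin φ = -0.620874, cos φ = 0.783910, sin λ = 0.182544, cos λ = -0.983198.
East component: ΔE = −sin λ·ΔX + cos λ·ΔY = −(0.182544)(-233) + (-0.983198)(64) = -20.39 m.
1° of latitude spans 3600 × 30.92 = 111312 m; at latitude φ, 1° of longitude spans that × cos φ = 87258.6 m, so Δλ = -20.39 / 87258.6 × 3600 = -0.841″.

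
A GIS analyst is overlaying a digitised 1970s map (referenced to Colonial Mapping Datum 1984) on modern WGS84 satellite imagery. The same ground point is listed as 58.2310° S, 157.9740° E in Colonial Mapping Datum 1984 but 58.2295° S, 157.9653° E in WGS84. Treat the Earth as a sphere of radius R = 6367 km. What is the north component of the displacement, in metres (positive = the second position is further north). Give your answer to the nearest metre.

ΔN = 167 m

Δφ = -58.2295° − -58.2310° = +0.0015°; Δλ = 157.9653° − 157.9740° = -0.0087°.
1° along a meridian = πR/180 = 111125 m.
ΔN = Δφ × 111125 = 166.7 m; ΔE = Δλ × 111125 × cos(-58.2310°) = -0.0087 × 111125 × 0.526496 = -509.0 m.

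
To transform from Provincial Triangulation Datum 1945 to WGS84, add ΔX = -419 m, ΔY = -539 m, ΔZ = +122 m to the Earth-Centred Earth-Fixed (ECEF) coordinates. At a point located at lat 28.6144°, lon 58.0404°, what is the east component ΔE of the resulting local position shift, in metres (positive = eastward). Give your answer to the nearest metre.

ΔE = 70 m

At φ = 28.6144°, λ = 58.0404°: sin φ = 0.478913, cos φ = 0.877863, sin λ = 0.848422, cos λ = 0.529321.
ΔE = −sin λ·ΔX + cos λ·ΔY = −(0.848422)·(-419) + (0.529321)·(-539) = 70.18 m.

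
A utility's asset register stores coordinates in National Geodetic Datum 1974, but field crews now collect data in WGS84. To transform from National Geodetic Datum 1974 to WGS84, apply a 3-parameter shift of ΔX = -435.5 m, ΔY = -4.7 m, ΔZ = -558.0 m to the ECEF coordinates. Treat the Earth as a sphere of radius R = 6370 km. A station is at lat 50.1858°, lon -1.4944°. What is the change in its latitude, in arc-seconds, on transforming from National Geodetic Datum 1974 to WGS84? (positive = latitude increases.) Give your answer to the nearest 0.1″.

sin φ = 0.768125, cos φ = 0.640300, sin λ = -0.026079, cos λ = 0.999660.
North component: ΔN = −sin φ cos λ·ΔX − sin φ sin λ·ΔY + cos φ·ΔZ = −(0.768125)(0.999660)(-435.5) − (0.768125)(-0.026079)(-4.7) + (0.640300)(-558.0) = -22.98 m.
1° of latitude spans πR/180 = 111177 m, so Δφ = -22.98 / 111177 × 3600 = -0.744″.

Δφ = -0.7″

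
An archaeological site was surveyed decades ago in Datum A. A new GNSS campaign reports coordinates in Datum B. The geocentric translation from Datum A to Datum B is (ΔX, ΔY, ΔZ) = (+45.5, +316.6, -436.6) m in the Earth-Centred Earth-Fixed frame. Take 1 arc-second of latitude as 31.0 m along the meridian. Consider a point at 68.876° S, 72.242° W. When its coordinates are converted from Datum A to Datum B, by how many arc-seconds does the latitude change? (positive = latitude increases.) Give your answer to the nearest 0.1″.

Δφ = -13.7″

sin φ = -0.932803, cos φ = 0.360388, sin λ = -0.952353, cos λ = 0.304997.
North component: ΔN = −sin φ cos λ·ΔX − sin φ sin λ·ΔY + cos φ·ΔZ = −(-0.932803)(0.304997)(45.5) − (-0.932803)(-0.952353)(316.6) + (0.360388)(-436.6) = -425.65 m.
1° of latitude spans 3600 × 31.00 = 111600 m, so Δφ = -425.65 / 111600 × 3600 = -13.731″.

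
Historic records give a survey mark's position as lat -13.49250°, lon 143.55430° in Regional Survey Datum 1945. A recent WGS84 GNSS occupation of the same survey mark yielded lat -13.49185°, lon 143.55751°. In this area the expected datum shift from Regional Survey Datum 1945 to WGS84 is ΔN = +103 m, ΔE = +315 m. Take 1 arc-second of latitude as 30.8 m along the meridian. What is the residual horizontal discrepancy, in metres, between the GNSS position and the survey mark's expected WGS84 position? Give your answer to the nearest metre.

44 m

Observed coordinate differences: Δφ = +0.00065°, Δλ = +0.00321°.
Converting to metres (1° lat = 110880 m, cos φ = 0.972400): observed ΔN = 72.1 m, observed ΔE = 346.1 m.
Subtracting the expected shift leaves a residual of 72.1 − (103) = -30.9 m north and 346.1 − (315) = 31.1 m east.
Residual distance = √((-30.9)² + 31.1²) = 43.9 m.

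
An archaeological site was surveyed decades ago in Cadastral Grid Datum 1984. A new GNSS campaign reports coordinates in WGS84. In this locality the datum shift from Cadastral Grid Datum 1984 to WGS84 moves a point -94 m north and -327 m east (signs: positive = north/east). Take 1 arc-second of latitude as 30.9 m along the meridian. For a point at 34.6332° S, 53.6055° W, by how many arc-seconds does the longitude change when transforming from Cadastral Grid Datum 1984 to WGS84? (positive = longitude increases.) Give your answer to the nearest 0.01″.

At latitude -34.6332°, cos φ = 0.822807.
1″ of longitude at this latitude = 30.90 × cos φ = 25.4247 m, so Δλ = -327.0 / 25.4247 = -12.861″.

Δλ = -12.86″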